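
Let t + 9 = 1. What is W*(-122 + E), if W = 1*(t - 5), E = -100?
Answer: 2886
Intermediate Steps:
t = -8 (t = -9 + 1 = -8)
W = -13 (W = 1*(-8 - 5) = 1*(-13) = -13)
W*(-122 + E) = -13*(-122 - 100) = -13*(-222) = 2886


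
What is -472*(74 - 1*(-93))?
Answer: -78824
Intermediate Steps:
-472*(74 - 1*(-93)) = -472*(74 + 93) = -472*167 = -78824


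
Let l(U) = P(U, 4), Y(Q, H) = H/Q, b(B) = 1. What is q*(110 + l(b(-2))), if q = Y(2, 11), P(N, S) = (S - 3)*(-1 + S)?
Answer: 1243/2 ≈ 621.50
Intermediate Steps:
P(N, S) = (-1 + S)*(-3 + S) (P(N, S) = (-3 + S)*(-1 + S) = (-1 + S)*(-3 + S))
q = 11/2 ≈ 5.5000
l(U) = 3 (l(U) = 3 + 4² - 4*4 = 3 + 16 - 16 = 3)
q*(110 + l(b(-2))) = 11*(110 + 3)/2 = (11/2)*113 = 1243/2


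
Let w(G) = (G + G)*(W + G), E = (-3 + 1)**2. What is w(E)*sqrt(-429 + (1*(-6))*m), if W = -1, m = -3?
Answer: 24*I*sqrt(411) ≈ 486.56*I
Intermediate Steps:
E = 4 (E = (-2)**2 = 4)
w(G) = 2*G*(-1 + G) (w(G) = (G + G)*(-1 + G) = (2*G)*(-1 + G) = 2*G*(-1 + G))
w(E)*sqrt(-429 + (1*(-6))*m) = (2*4*(-1 + 4))*sqrt(-429 + (1*(-6))*(-3)) = (2*4*3)*sqrt(-429 - 6*(-3)) = 24*sqrt(-429 + 18) = 24*sqrt(-411) = 24*(I*sqrt(411)) = 24*I*sqrt(411)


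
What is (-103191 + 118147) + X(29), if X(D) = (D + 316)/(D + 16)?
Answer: 44891/3 ≈ 14964.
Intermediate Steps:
X(D) = (316 + D)/(16 + D)
(-103191 + 118147) + X(29) = (-103191 + 118147) + (316 + 29)/(16 + 29) = 14956 + 345/45 = 14956 + (1/45)*345 = 14956 + 23/3 = 44891/3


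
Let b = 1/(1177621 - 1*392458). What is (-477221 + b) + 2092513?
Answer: 1268267512597/785163 ≈ 1.6153e+6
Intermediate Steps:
b = 1/785163 (b = 1/(1177621 - 392458) = 1/785163 ≈ 1.2736e-6)
(-477221 + b) + 2092513 = (-477221 + 1/785163) + 2092513 = -374696272022/785163 + 2092513 = 1268267512597/785163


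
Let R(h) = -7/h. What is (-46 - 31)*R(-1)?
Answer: -539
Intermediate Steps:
(-46 - 31)*R(-1) = (-46 - 31)*(-7/(-1)) = -(-539)*(-1) = -77*7 = -539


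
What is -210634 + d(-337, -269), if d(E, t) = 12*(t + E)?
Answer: -217906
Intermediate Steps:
d(E, t) = 12*E + 12*t (d(E, t) = 12*(E + t) = 12*E + 12*t)
-210634 + d(-337, -269) = -210634 + (12*(-337) + 12*(-269)) = -210634 + (-4044 - 3228) = -210634 - 7272 = -217906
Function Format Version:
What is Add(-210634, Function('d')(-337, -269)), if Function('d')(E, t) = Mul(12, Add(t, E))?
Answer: -217906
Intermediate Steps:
Function('d')(E, t) = Add(Mul(12, E), Mul(12, t)) (Function('d')(E, t) = Mul(12, Add(E, t)) = Add(Mul(12, E), Mul(12, t)))
Add(-210634, Function('d')(-337, -269)) = Add(-210634, Add(Mul(12, -337), Mul(12, -269))) = Add(-210634, Add(-4044, -3228)) = Add(-210634, -7272) = -217906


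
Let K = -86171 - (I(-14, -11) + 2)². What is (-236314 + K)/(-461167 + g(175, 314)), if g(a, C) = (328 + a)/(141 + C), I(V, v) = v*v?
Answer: 25602395/34971747 ≈ 0.73209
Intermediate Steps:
I(V, v) = v²
g(a, C) = (328 + a)/(141 + C)
K = -101300 (K = -86171 - ((-11)² + 2)² = -86171 - (121 + 2)² = -86171 - 1*123² = -86171 - 1*15129 = -86171 - 15129 = -101300)
(-236314 + K)/(-461167 + g(175, 314)) = (-236314 - 101300)/(-461167 + (328 + 175)/(141 + 314)) = -337614/(-461167 + 503/455) = -337614/(-209830482/455) = -337614*(-455/209830482) = 25602395/34971747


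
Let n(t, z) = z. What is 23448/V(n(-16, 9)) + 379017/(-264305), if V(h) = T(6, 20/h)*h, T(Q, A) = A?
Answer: 61898433/52861 ≈ 1171.0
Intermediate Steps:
V(h) = 20 (V(h) = (20/h)*h = 20)
23448/V(n(-16, 9)) + 379017/(-264305) = 23448/20 + 379017/(-264305) = 23448*(1/20) + 379017*(-1/264305) = 5862/5 - 379017/264305 = 61898433/52861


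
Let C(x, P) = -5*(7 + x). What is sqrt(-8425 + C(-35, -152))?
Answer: I*sqrt(8285) ≈ 91.022*I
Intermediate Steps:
C(x, P) = -35 - 5*x
sqrt(-8425 + C(-35, -152)) = sqrt(-8425 + (-35 - 5*(-35))) = sqrt(-8425 + (-35 + 175)) = sqrt(-8425 + 140) = sqrt(-8285) = I*sqrt(8285)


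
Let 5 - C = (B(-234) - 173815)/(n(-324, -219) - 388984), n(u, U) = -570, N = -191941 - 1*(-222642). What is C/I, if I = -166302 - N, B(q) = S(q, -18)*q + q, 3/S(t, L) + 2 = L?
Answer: -17737561/767433066620 ≈ -2.3113e-5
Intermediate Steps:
N = 30701 (N = -191941 + 222642 = 30701)
S(t, L) = 3/(-2 + L)
B(q) = 17*q/20 (B(q) = (3/(-2 - 18))*q + q = (3/(-20))*q + q = (3*(-1/20))*q + q = -3*q/20 + q = 17*q/20)
I = -197003 (I = -166302 - 1*30701 = -166302 - 30701 = -197003)
C = 17737561/3895540 (C = 5 - ((17/20)*(-234) - 173815)/(-570 - 388984) = 5 - (-1989/10 - 173815)/(-389554) = 5 - (-1740139)*(-1)/(10*389554) = 5 - 1*1740139/3895540 = 5 - 1740139/3895540 = 17737561/3895540 ≈ 4.5533)
C/I = (17737561/3895540)/(-197003) = (17737561/3895540)*(-1/197003) = -17737561/767433066620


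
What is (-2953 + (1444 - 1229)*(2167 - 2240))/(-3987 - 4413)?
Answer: 111/50 ≈ 2.2200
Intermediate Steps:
(-2953 + (1444 - 1229)*(2167 - 2240))/(-3987 - 4413) = (-2953 + 215*(-73))/(-8400) = (-2953 - 15695)*(-1/8400) = -18648*(-1/8400) = 111/50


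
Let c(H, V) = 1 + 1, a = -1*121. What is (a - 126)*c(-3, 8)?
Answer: -494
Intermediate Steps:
a = -121
c(H, V) = 2
(a - 126)*c(-3, 8) = (-121 - 126)*2 = -247*2 = -494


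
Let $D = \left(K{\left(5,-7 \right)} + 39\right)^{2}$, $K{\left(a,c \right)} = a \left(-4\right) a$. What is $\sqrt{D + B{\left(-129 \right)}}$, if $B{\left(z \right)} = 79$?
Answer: $10 \sqrt{38} \approx 61.644$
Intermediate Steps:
$K{\left(a,c \right)} = - 4 a^{2}$ ($K{\left(a,c \right)} = - 4 a a = - 4 a^{2}$)
$D = 3721$ ($D = \left(- 4 \cdot 5^{2} + 39\right)^{2} = \left(\left(-4\right) 25 + 39\right)^{2} = \left(-100 + 39\right)^{2} = \left(-61\right)^{2} = 3721$)
$\sqrt{D + B{\left(-129 \right)}} = \sqrt{3721 + 79} = \sqrt{3800} = 10 \sqrt{38}$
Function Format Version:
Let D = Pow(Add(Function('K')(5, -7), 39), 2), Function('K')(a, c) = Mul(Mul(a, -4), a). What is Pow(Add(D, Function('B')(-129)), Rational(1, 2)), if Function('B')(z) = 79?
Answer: Mul(10, Pow(38, Rational(1, 2))) ≈ 61.644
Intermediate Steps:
Function('K')(a, c) = Mul(-4, Pow(a, 2)) (Function('K')(a, c) = Mul(Mul(-4, a), a) = Mul(-4, Pow(a, 2)))
D = 3721 (D = Pow(Add(Mul(-4, Pow(5, 2)), 39), 2) = Pow(Add(Mul(-4, 25), 39), 2) = Pow(Add(-100, 39), 2) = Pow(-61, 2) = 3721)
Pow(Add(D, Function('B')(-129)), Rational(1, 2)) = Pow(Add(3721, 79), Rational(1, 2)) = Pow(3800, Rational(1, 2)) = Mul(10, Pow(38, Rational(1, 2)))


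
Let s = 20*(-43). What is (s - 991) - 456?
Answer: -2307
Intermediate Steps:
s = -860
(s - 991) - 456 = (-860 - 991) - 456 = -1851 - 456 = -2307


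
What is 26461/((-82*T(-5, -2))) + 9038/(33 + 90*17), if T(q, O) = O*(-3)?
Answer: -12303949/256332 ≈ -48.000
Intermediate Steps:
T(q, O) = -3*O
26461/((-82*T(-5, -2))) + 9038/(33 + 90*17) = 26461/((-(-246)*(-2))) + 9038/(33 + 90*17) = 26461/((-82*6)) + 9038/(33 + 1530) = 26461/(-492) + 9038/1563 = 26461*(-1/492) + 9038*(1/1563) = -26461/492 + 9038/1563 = -12303949/256332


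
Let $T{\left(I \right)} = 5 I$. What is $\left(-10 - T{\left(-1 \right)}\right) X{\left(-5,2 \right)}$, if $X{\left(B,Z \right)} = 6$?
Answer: $-30$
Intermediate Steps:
$\left(-10 - T{\left(-1 \right)}\right) X{\left(-5,2 \right)} = \left(-10 - 5 \left(-1\right)\right) 6 = \left(-10 - -5\right) 6 = \left(-10 + 5\right) 6 = \left(-5\right) 6 = -30$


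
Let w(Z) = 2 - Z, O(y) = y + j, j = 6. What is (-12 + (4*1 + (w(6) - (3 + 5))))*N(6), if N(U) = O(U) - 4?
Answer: -160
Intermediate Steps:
O(y) = 6 + y (O(y) = y + 6 = 6 + y)
N(U) = 2 + U (N(U) = (6 + U) - 4 = 2 + U)
(-12 + (4*1 + (w(6) - (3 + 5))))*N(6) = (-12 + (4*1 + ((2 - 1*6) - (3 + 5))))*(2 + 6) = (-12 + (4 + ((2 - 6) - 1*8)))*8 = (-12 + (4 + (-4 - 8)))*8 = (-12 + (4 - 12))*8 = (-12 - 8)*8 = -20*8 = -160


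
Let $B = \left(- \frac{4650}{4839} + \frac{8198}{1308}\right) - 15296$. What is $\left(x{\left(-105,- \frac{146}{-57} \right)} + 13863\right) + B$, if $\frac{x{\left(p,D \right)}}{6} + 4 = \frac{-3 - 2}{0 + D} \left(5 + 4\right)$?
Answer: $- \frac{119909249461}{77007846} \approx -1557.1$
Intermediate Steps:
$x{\left(p,D \right)} = -24 - \frac{270}{D}$ ($x{\left(p,D \right)} = -24 + 6 \frac{-3 - 2}{0 + D} \left(5 + 4\right) = -24 + 6 - \frac{5}{D} 9 = -24 + 6 \left(- \frac{45}{D}\right) = -24 - \frac{270}{D}$)
$B = - \frac{16130183005}{1054902}$ ($B = \left(\left(-4650\right) \frac{1}{4839} + 8198 \cdot \frac{1}{1308}\right) - 15296 = \left(- \frac{1550}{1613} + \frac{4099}{654}\right) - 15296 = \frac{5597987}{1054902} - 15296 = - \frac{16130183005}{1054902} \approx -15291.0$)
$\left(x{\left(-105,- \frac{146}{-57} \right)} + 13863\right) + B = \left(\left(-24 - \frac{270}{\left(-146\right) \frac{1}{-57}}\right) + 13863\right) - \frac{16130183005}{1054902} = \left(\left(-24 - \frac{270}{\left(-146\right) \left(- \frac{1}{57}\right)}\right) + 13863\right) - \frac{16130183005}{1054902} = \left(\left(-24 - \frac{270}{\frac{146}{57}}\right) + 13863\right) - \frac{16130183005}{1054902} = \left(\left(-24 - \frac{7695}{73}\right) + 13863\right) - \frac{16130183005}{1054902} = \left(- \frac{9447}{73} + 13863\right) - \frac{16130183005}{1054902} = \frac{1002552}{73} - \frac{16130183005}{1054902} = - \frac{119909249461}{77007846}$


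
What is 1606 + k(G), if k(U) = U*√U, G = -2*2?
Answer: 1606 - 8*I ≈ 1606.0 - 8.0*I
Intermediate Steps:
G = -4
k(U) = U^(3/2)
1606 + k(G) = 1606 + (-4)^(3/2) = 1606 - 8*I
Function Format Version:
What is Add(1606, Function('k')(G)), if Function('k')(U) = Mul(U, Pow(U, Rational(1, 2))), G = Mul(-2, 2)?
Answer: Add(1606, Mul(-8, I)) ≈ Add(1606.0, Mul(-8.0000, I))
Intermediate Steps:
G = -4
Function('k')(U) = Pow(U, Rational(3, 2))
Add(1606, Function('k')(G)) = Add(1606, Pow(-4, Rational(3, 2))) = Add(1606, Mul(-8, I))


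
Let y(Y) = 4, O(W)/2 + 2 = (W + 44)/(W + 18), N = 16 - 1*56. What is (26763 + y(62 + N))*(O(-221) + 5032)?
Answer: 942418074/7 ≈ 1.3463e+8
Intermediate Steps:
N = -40 (N = 16 - 56 = -40)
O(W) = -4 + 2*(44 + W)/(18 + W) (O(W) = -4 + 2*((W + 44)/(W + 18)) = -4 + 2*((44 + W)/(18 + W)) = -4 + 2*(44 + W)/(18 + W))
(26763 + y(62 + N))*(O(-221) + 5032) = (26763 + 4)*(2*(8 - 1*(-221))/(18 - 221) + 5032) = 26767*(2*(8 + 221)/(-203) + 5032) = 26767*(2*(-1/203)*229 + 5032) = 26767*(-458/203 + 5032) = 26767*(1021038/203) = 942418074/7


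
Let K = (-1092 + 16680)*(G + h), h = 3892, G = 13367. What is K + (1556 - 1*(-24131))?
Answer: 269058979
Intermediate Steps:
K = 269033292 (K = (-1092 + 16680)*(13367 + 3892) = 15588*17259 = 269033292)
K + (1556 - 1*(-24131)) = 269033292 + (1556 - 1*(-24131)) = 269033292 + (1556 + 24131) = 269033292 + 25687 = 269058979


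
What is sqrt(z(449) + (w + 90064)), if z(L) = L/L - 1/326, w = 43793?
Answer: sqrt(14225892482)/326 ≈ 365.87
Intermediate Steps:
z(L) = 325/326 (z(L) = 1 - 1*1/326 = 1 - 1/326 = 325/326)
sqrt(z(449) + (w + 90064)) = sqrt(325/326 + (43793 + 90064)) = sqrt(325/326 + 133857) = sqrt(43637707/326) = sqrt(14225892482)/326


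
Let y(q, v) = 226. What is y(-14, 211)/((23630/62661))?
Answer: 7080693/11815 ≈ 599.30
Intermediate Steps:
y(-14, 211)/((23630/62661)) = 226/((23630/62661)) = 226/((23630*(1/62661))) = 226/(23630/62661) = 226*(62661/23630) = 7080693/11815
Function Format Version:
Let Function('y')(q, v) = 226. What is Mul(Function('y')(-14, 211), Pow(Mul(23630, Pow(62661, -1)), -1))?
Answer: Rational(7080693, 11815) ≈ 599.30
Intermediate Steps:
Mul(Function('y')(-14, 211), Pow(Mul(23630, Pow(62661, -1)), -1)) = Mul(226, Pow(Mul(23630, Pow(62661, -1)), -1)) = Mul(226, Pow(Mul(23630, Rational(1, 62661)), -1)) = Mul(226, Pow(Rational(23630, 62661), -1)) = Mul(226, Rational(62661, 23630)) = Rational(7080693, 11815)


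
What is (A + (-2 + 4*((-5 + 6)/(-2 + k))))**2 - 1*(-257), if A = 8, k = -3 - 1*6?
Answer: 34941/121 ≈ 288.77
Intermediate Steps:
k = -9 (k = -3 - 6 = -9)
(A + (-2 + 4*((-5 + 6)/(-2 + k))))**2 - 1*(-257) = (8 + (-2 + 4*((-5 + 6)/(-2 - 9))))**2 - 1*(-257) = (8 + (-2 + 4*(1/(-11))))**2 + 257 = (8 + (-2 + 4*(1*(-1/11))))**2 + 257 = (8 + (-2 + 4*(-1/11)))**2 + 257 = (8 + (-2 - 4/11))**2 + 257 = (8 - 26/11)**2 + 257 = (62/11)**2 + 257 = 3844/121 + 257 = 34941/121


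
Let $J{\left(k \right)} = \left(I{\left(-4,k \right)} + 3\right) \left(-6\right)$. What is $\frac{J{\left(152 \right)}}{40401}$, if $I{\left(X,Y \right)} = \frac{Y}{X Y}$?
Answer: $- \frac{11}{26934} \approx -0.00040841$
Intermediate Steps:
$I{\left(X,Y \right)} = \frac{1}{X}$ ($I{\left(X,Y \right)} = Y \frac{1}{X Y} = \frac{1}{X}$)
$J{\left(k \right)} = - \frac{33}{2}$ ($J{\left(k \right)} = \left(\frac{1}{-4} + 3\right) \left(-6\right) = \left(- \frac{1}{4} + 3\right) \left(-6\right) = \frac{11}{4} \left(-6\right) = - \frac{33}{2}$)
$\frac{J{\left(152 \right)}}{40401} = - \frac{33}{2 \cdot 40401} = \left(- \frac{33}{2}\right) \frac{1}{40401} = - \frac{11}{26934}$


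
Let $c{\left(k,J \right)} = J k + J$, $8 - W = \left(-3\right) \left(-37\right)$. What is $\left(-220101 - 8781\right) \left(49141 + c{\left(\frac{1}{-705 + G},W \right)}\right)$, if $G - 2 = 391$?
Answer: $- \frac{583647535973}{52} \approx -1.1224 \cdot 10^{10}$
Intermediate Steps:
$G = 393$ ($G = 2 + 391 = 393$)
$W = -103$ ($W = 8 - \left(-3\right) \left(-37\right) = 8 - 111 = -103$)
$c{\left(k,J \right)} = J + J k$
$\left(-220101 - 8781\right) \left(49141 + c{\left(\frac{1}{-705 + G},W \right)}\right) = \left(-220101 - 8781\right) \left(49141 - 103 \left(1 + \frac{1}{-705 + 393}\right)\right) = - 228882 \left(49141 - 103 \left(1 + \frac{1}{-312}\right)\right) = - 228882 \left(49141 - 103 \left(1 - \frac{1}{312}\right)\right) = - 228882 \left(49141 - \frac{32033}{312}\right) = \left(-228882\right) \frac{15299959}{312} = - \frac{583647535973}{52}$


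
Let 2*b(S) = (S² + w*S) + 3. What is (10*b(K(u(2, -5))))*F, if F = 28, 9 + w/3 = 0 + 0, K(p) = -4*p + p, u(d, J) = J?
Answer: -24780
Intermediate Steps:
K(p) = -3*p
w = -27 (w = -27 + 3*(0 + 0) = -27 + 3*0 = -27 + 0 = -27)
b(S) = 3/2 + S²/2 - 27*S/2 (b(S) = ((S² - 27*S) + 3)/2 = (3 + S² - 27*S)/2 = 3/2 + S²/2 - 27*S/2)
(10*b(K(u(2, -5))))*F = (10*(3/2 + (-3*(-5))²/2 - (-81)*(-5)/2))*28 = (10*(3/2 + (½)*15² - 27/2*15))*28 = (10*(3/2 + (½)*225 - 405/2))*28 = (10*(3/2 + 225/2 - 405/2))*28 = (10*(-177/2))*28 = -885*28 = -24780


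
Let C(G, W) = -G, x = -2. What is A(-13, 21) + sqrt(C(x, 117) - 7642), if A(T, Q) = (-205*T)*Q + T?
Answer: 55952 + 2*I*sqrt(1910) ≈ 55952.0 + 87.407*I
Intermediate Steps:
A(T, Q) = T - 205*Q*T (A(T, Q) = -205*Q*T + T = T - 205*Q*T)
A(-13, 21) + sqrt(C(x, 117) - 7642) = -13*(1 - 205*21) + sqrt(-1*(-2) - 7642) = -13*(1 - 4305) + sqrt(2 - 7642) = -13*(-4304) + sqrt(-7640) = 55952 + 2*I*sqrt(1910)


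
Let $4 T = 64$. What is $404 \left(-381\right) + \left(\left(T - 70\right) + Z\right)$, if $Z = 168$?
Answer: $-153810$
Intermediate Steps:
$T = 16$ ($T = \frac{1}{4} \cdot 64 = 16$)
$404 \left(-381\right) + \left(\left(T - 70\right) + Z\right) = 404 \left(-381\right) + \left(\left(16 - 70\right) + 168\right) = -153924 + \left(-54 + 168\right) = -153924 + 114 = -153810$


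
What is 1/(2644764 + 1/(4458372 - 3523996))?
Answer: 934376/2471204007265 ≈ 3.7811e-7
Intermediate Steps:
1/(2644764 + 1/(4458372 - 3523996)) = 1/(2644764 + 1/934376) = 1/(2471204007265/934376) = 934376/2471204007265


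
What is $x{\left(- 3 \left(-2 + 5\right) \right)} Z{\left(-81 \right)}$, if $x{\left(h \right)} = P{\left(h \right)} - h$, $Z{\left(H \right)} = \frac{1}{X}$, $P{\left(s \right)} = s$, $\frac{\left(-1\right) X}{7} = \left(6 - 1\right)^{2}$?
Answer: $0$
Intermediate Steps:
$X = -175$ ($X = - 7 \left(6 - 1\right)^{2} = - 7 \cdot 5^{2} = \left(-7\right) 25 = -175$)
$Z{\left(H \right)} = - \frac{1}{175}$ ($Z{\left(H \right)} = \frac{1}{-175} = - \frac{1}{175}$)
$x{\left(h \right)} = 0$ ($x{\left(h \right)} = h - h = 0$)
$x{\left(- 3 \left(-2 + 5\right) \right)} Z{\left(-81 \right)} = 0 \left(- \frac{1}{175}\right) = 0$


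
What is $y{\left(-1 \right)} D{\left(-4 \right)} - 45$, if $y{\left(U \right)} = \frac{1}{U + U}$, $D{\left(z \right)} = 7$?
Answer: $- \frac{97}{2} \approx -48.5$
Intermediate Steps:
$y{\left(U \right)} = \frac{1}{2 U}$
$y{\left(-1 \right)} D{\left(-4 \right)} - 45 = \frac{1}{2 \left(-1\right)} 7 - 45 = \frac{1}{2} \left(-1\right) 7 - 45 = \left(- \frac{1}{2}\right) 7 - 45 = - \frac{7}{2} - 45 = - \frac{97}{2}$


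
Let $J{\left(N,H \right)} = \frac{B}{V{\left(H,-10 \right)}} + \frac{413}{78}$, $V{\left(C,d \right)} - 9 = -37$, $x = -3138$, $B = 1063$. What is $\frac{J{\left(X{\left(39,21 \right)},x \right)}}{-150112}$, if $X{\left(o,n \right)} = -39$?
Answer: $\frac{35675}{163922304} \approx 0.00021763$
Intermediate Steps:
$V{\left(C,d \right)} = -28$ ($V{\left(C,d \right)} = 9 - 37 = -28$)
$J{\left(N,H \right)} = - \frac{35675}{1092}$ ($J{\left(N,H \right)} = \frac{1063}{-28} + \frac{413}{78} = 1063 \left(- \frac{1}{28}\right) + 413 \cdot \frac{1}{78} = - \frac{1063}{28} + \frac{413}{78} = - \frac{35675}{1092}$)
$\frac{J{\left(X{\left(39,21 \right)},x \right)}}{-150112} = - \frac{35675}{1092 \left(-150112\right)} = \left(- \frac{35675}{1092}\right) \left(- \frac{1}{150112}\right) = \frac{35675}{163922304}$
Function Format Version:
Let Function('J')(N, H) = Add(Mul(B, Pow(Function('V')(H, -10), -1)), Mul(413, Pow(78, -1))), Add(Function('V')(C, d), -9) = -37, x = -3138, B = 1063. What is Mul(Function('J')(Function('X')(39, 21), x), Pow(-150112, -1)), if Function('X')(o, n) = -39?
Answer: Rational(35675, 163922304) ≈ 0.00021763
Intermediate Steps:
Function('V')(C, d) = -28 (Function('V')(C, d) = Add(9, -37) = -28)
Function('J')(N, H) = Rational(-35675, 1092) (Function('J')(N, H) = Add(Mul(1063, Pow(-28, -1)), Mul(413, Pow(78, -1))) = Add(Mul(1063, Rational(-1, 28)), Mul(413, Rational(1, 78))) = Add(Rational(-1063, 28), Rational(413, 78)) = Rational(-35675, 1092))
Mul(Function('J')(Function('X')(39, 21), x), Pow(-150112, -1)) = Mul(Rational(-35675, 1092), Pow(-150112, -1)) = Mul(Rational(-35675, 1092), Rational(-1, 150112)) = Rational(35675, 163922304)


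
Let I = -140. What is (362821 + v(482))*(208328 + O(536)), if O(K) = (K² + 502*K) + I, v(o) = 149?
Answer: 277510891320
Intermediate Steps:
O(K) = -140 + K² + 502*K (O(K) = (K² + 502*K) - 140 = -140 + K² + 502*K)
(362821 + v(482))*(208328 + O(536)) = (362821 + 149)*(208328 + (-140 + 536² + 502*536)) = 362970*(208328 + (-140 + 287296 + 269072)) = 362970*(208328 + 556228) = 362970*764556 = 277510891320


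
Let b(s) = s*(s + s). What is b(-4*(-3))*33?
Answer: 9504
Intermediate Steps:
b(s) = 2*s² (b(s) = s*(2*s) = 2*s²)
b(-4*(-3))*33 = (2*(-4*(-3))²)*33 = (2*12²)*33 = (2*144)*33 = 288*33 = 9504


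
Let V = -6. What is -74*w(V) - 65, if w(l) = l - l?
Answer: -65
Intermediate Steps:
w(l) = 0
-74*w(V) - 65 = -74*0 - 65 = 0 - 65 = -65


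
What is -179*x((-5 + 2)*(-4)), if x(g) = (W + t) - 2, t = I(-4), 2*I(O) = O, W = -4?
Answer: 1432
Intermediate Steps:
I(O) = O/2
t = -2 (t = (½)*(-4) = -2)
x(g) = -8 (x(g) = (-4 - 2) - 2 = -6 - 2 = -8)
-179*x((-5 + 2)*(-4)) = -179*(-8) = 1432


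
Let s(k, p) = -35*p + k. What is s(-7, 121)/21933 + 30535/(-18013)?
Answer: -248711767/131693043 ≈ -1.8886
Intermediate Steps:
s(k, p) = k - 35*p
s(-7, 121)/21933 + 30535/(-18013) = (-7 - 35*121)/21933 + 30535/(-18013) = (-7 - 4235)*(1/21933) + 30535*(-1/18013) = -4242*1/21933 - 30535/18013 = -1414/7311 - 30535/18013 = -248711767/131693043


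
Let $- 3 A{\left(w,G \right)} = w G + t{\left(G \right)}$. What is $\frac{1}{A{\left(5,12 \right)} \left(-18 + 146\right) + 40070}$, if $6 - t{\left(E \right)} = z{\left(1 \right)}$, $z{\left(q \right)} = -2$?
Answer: $\frac{3}{111506} \approx 2.6904 \cdot 10^{-5}$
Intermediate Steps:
$t{\left(E \right)} = 8$ ($t{\left(E \right)} = 6 - -2 = 6 + 2 = 8$)
$A{\left(w,G \right)} = - \frac{8}{3} - \frac{G w}{3}$ ($A{\left(w,G \right)} = - \frac{w G + 8}{3} = - \frac{G w + 8}{3} = - \frac{8 + G w}{3} = - \frac{8}{3} - \frac{G w}{3}$)
$\frac{1}{A{\left(5,12 \right)} \left(-18 + 146\right) + 40070} = \frac{1}{\left(- \frac{8}{3} - 4 \cdot 5\right) \left(-18 + 146\right) + 40070} = \frac{1}{\left(- \frac{8}{3} - 20\right) 128 + 40070} = \frac{1}{\left(- \frac{68}{3}\right) 128 + 40070} = \frac{1}{- \frac{8704}{3} + 40070} = \frac{1}{\frac{111506}{3}} = \frac{3}{111506}$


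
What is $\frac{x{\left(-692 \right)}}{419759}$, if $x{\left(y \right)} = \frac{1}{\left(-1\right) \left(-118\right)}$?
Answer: $\frac{1}{49531562} \approx 2.0189 \cdot 10^{-8}$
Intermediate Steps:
$x{\left(y \right)} = \frac{1}{118}$
$\frac{x{\left(-692 \right)}}{419759} = \frac{1}{118 \cdot 419759} = \frac{1}{118} \cdot \frac{1}{419759} = \frac{1}{49531562}$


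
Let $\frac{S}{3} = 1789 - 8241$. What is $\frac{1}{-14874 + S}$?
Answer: $- \frac{1}{34230} \approx -2.9214 \cdot 10^{-5}$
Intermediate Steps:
$S = -19356$ ($S = 3 \left(1789 - 8241\right) = 3 \left(-6452\right) = -19356$)
$\frac{1}{-14874 + S} = \frac{1}{-14874 - 19356} = \frac{1}{-34230} = - \frac{1}{34230}$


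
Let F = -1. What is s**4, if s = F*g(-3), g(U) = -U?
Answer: 81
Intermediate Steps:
s = -3 (s = -(-1)*(-3) = -1*3 = -3)
s**4 = (-3)**4 = 81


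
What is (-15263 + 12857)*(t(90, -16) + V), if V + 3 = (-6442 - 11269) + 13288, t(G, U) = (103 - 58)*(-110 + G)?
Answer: 12814356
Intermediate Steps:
t(G, U) = -4950 + 45*G (t(G, U) = 45*(-110 + G) = -4950 + 45*G)
V = -4426 (V = -3 + ((-6442 - 11269) + 13288) = -3 + (-17711 + 13288) = -3 - 4423 = -4426)
(-15263 + 12857)*(t(90, -16) + V) = (-15263 + 12857)*((-4950 + 45*90) - 4426) = -2406*((-4950 + 4050) - 4426) = -2406*(-900 - 4426) = -2406*(-5326) = 12814356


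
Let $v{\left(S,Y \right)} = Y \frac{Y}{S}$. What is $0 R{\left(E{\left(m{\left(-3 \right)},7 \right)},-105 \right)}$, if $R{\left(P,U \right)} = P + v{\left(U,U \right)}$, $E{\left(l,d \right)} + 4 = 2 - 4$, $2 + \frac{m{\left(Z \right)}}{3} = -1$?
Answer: $0$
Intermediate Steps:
$v{\left(S,Y \right)} = \frac{Y^{2}}{S}$
$m{\left(Z \right)} = -9$ ($m{\left(Z \right)} = -6 + 3 \left(-1\right) = -6 - 3 = -9$)
$E{\left(l,d \right)} = -6$ ($E{\left(l,d \right)} = -4 + \left(2 - 4\right) = -4 - 2 = -6$)
$R{\left(P,U \right)} = P + U$ ($R{\left(P,U \right)} = P + \frac{U^{2}}{U} = P + U$)
$0 R{\left(E{\left(m{\left(-3 \right)},7 \right)},-105 \right)} = 0 \left(-6 - 105\right) = 0 \left(-111\right) = 0$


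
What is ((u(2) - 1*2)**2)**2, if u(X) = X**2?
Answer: 16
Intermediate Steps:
((u(2) - 1*2)**2)**2 = ((2**2 - 1*2)**2)**2 = ((4 - 2)**2)**2 = (2**2)**2 = 4**2 = 16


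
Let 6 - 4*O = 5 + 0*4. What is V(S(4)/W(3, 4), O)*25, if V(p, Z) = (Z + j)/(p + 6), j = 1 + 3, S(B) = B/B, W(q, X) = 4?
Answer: 17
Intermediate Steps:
S(B) = 1
O = 1/4 (O = 3/2 - (5 + 0*4)/4 = 3/2 - (5 + 0)/4 = 3/2 - 1/4*5 = 3/2 - 5/4 = 1/4 ≈ 0.25000)
j = 4
V(p, Z) = (4 + Z)/(6 + p) (V(p, Z) = (Z + 4)/(p + 6) = (4 + Z)/(6 + p))
V(S(4)/W(3, 4), O)*25 = ((4 + 1/4)/(6 + 1/4))*25 = ((17/4)/(6 + 1*(1/4)))*25 = ((17/4)/(6 + 1/4))*25 = ((17/4)/(25/4))*25 = ((4/25)*(17/4))*25 = (17/25)*25 = 17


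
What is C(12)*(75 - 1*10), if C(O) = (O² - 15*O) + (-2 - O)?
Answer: -3250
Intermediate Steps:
C(O) = -2 + O² - 16*O
C(12)*(75 - 1*10) = (-2 + 12² - 16*12)*(75 - 1*10) = (-2 + 144 - 192)*(75 - 10) = -50*65 = -3250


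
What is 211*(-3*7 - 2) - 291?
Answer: -5144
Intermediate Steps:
211*(-3*7 - 2) - 291 = 211*(-21 - 2) - 291 = 211*(-23) - 291 = -4853 - 291 = -5144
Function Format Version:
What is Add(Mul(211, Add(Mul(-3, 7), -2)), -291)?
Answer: -5144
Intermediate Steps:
Add(Mul(211, Add(Mul(-3, 7), -2)), -291) = Add(Mul(211, Add(-21, -2)), -291) = Add(Mul(211, -23), -291) = Add(-4853, -291) = -5144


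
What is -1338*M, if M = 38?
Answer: -50844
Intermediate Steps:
-1338*M = -1338*38 = -50844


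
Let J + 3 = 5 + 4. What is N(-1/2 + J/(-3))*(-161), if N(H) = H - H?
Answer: 0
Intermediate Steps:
J = 6 (J = -3 + (5 + 4) = -3 + 9 = 6)
N(H) = 0
N(-1/2 + J/(-3))*(-161) = 0*(-161) = 0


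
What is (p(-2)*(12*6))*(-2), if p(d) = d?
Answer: 288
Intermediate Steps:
(p(-2)*(12*6))*(-2) = -24*6*(-2) = -2*72*(-2) = -144*(-2) = 288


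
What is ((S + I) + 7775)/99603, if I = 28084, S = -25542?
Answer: 3439/33201 ≈ 0.10358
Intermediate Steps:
((S + I) + 7775)/99603 = ((-25542 + 28084) + 7775)/99603 = (2542 + 7775)*(1/99603) = 10317*(1/99603) = 3439/33201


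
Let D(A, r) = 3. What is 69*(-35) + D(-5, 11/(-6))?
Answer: -2412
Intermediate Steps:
69*(-35) + D(-5, 11/(-6)) = 69*(-35) + 3 = -2415 + 3 = -2412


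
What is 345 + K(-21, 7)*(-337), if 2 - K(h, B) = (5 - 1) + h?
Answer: -6058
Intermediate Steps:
K(h, B) = -2 - h (K(h, B) = 2 - ((5 - 1) + h) = 2 - (4 + h) = 2 + (-4 - h) = -2 - h)
345 + K(-21, 7)*(-337) = 345 + (-2 - 1*(-21))*(-337) = 345 + (-2 + 21)*(-337) = 345 + 19*(-337) = 345 - 6403 = -6058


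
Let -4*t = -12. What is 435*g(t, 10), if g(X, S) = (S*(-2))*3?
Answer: -26100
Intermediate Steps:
t = 3 (t = -¼*(-12) = 3)
g(X, S) = -6*S (g(X, S) = -2*S*3 = -6*S)
435*g(t, 10) = 435*(-6*10) = 435*(-60) = -26100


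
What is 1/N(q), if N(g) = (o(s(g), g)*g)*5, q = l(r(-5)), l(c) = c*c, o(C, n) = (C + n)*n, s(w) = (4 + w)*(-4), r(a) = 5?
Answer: -1/284375 ≈ -3.5165e-6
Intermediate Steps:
s(w) = -16 - 4*w
o(C, n) = n*(C + n)
l(c) = c²
q = 25 (q = 5² = 25)
N(g) = 5*g²*(-16 - 3*g) (N(g) = ((g*((-16 - 4*g) + g))*g)*5 = ((g*(-16 - 3*g))*g)*5 = (g²*(-16 - 3*g))*5 = 5*g²*(-16 - 3*g))
1/N(q) = 1/(25²*(-80 - 15*25)) = 1/(625*(-80 - 375)) = 1/(625*(-455)) = 1/(-284375) = -1/284375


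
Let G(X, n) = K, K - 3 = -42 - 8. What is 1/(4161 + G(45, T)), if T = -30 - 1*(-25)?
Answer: 1/4114 ≈ 0.00024307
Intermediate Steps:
K = -47 (K = 3 + (-42 - 8) = 3 - 50 = -47)
T = -5 (T = -30 + 25 = -5)
G(X, n) = -47
1/(4161 + G(45, T)) = 1/(4161 - 47) = 1/4114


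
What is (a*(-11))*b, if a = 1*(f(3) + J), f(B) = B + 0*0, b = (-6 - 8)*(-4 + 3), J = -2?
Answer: -154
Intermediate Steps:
b = 14 (b = -14*(-1) = 14)
f(B) = B (f(B) = B + 0 = B)
a = 1 (a = 1*(3 - 2) = 1*1 = 1)
(a*(-11))*b = (1*(-11))*14 = -11*14 = -154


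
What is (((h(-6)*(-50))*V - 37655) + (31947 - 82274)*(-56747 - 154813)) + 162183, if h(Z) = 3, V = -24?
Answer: 10647308248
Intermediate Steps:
(((h(-6)*(-50))*V - 37655) + (31947 - 82274)*(-56747 - 154813)) + 162183 = (((3*(-50))*(-24) - 37655) + (31947 - 82274)*(-56747 - 154813)) + 162183 = ((-150*(-24) - 37655) - 50327*(-211560)) + 162183 = ((3600 - 37655) + 10647180120) + 162183 = (-34055 + 10647180120) + 162183 = 10647146065 + 162183 = 10647308248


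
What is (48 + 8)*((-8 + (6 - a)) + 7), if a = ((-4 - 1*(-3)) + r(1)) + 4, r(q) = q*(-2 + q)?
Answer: 168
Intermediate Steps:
a = 2 (a = ((-4 - 1*(-3)) + 1*(-2 + 1)) + 4 = ((-4 + 3) + 1*(-1)) + 4 = (-1 - 1) + 4 = -2 + 4 = 2)
(48 + 8)*((-8 + (6 - a)) + 7) = (48 + 8)*((-8 + (6 - 1*2)) + 7) = 56*((-8 + (6 - 2)) + 7) = 56*((-8 + 4) + 7) = 56*(-4 + 7) = 56*3 = 168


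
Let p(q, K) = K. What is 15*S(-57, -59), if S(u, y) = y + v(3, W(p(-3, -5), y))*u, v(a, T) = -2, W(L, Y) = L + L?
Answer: 825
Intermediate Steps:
W(L, Y) = 2*L
S(u, y) = y - 2*u
15*S(-57, -59) = 15*(-59 - 2*(-57)) = 15*(-59 + 114) = 15*55 = 825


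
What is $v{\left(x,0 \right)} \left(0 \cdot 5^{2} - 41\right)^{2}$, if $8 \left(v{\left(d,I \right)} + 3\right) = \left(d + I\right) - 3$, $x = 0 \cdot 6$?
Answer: $- \frac{45387}{8} \approx -5673.4$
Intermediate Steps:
$x = 0$
$v{\left(d,I \right)} = - \frac{27}{8} + \frac{I}{8} + \frac{d}{8}$ ($v{\left(d,I \right)} = -3 + \frac{\left(d + I\right) - 3}{8} = -3 + \frac{\left(I + d\right) - 3}{8} = -3 + \frac{-3 + I + d}{8} = -3 + \left(- \frac{3}{8} + \frac{I}{8} + \frac{d}{8}\right) = - \frac{27}{8} + \frac{I}{8} + \frac{d}{8}$)
$v{\left(x,0 \right)} \left(0 \cdot 5^{2} - 41\right)^{2} = \left(- \frac{27}{8} + \frac{1}{8} \cdot 0 + \frac{1}{8} \cdot 0\right) \left(0 \cdot 5^{2} - 41\right)^{2} = \left(- \frac{27}{8} + 0 + 0\right) \left(0 \cdot 25 - 41\right)^{2} = - \frac{27 \left(0 - 41\right)^{2}}{8} = - \frac{27 \left(-41\right)^{2}}{8} = \left(- \frac{27}{8}\right) 1681 = - \frac{45387}{8}$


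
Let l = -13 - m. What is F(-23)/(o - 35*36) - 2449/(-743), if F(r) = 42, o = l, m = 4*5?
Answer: 1045117/320233 ≈ 3.2636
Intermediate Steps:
m = 20
l = -33 (l = -13 - 1*20 = -13 - 20 = -33)
o = -33
F(-23)/(o - 35*36) - 2449/(-743) = 42/(-33 - 35*36) - 2449/(-743) = 42/(-33 - 1260) - 2449*(-1/743) = 42/(-1293) + 2449/743 = 42*(-1/1293) + 2449/743 = -14/431 + 2449/743 = 1045117/320233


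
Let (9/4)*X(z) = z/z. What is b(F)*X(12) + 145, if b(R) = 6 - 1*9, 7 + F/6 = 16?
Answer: 431/3 ≈ 143.67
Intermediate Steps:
X(z) = 4/9 (X(z) = 4*(z/z)/9 = (4/9)*1 = 4/9)
F = 54 (F = -42 + 6*16 = -42 + 96 = 54)
b(R) = -3 (b(R) = 6 - 9 = -3)
b(F)*X(12) + 145 = -3*4/9 + 145 = -4/3 + 145 = 431/3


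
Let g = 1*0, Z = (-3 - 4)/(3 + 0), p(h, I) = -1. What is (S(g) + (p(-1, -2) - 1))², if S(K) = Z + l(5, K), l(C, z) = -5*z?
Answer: 169/9 ≈ 18.778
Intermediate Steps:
Z = -7/3 ≈ -2.3333
g = 0
S(K) = -7/3 - 5*K
(S(g) + (p(-1, -2) - 1))² = ((-7/3 - 5*0) + (-1 - 1))² = ((-7/3 + 0) - 2)² = (-7/3 - 2)² = (-13/3)² = 169/9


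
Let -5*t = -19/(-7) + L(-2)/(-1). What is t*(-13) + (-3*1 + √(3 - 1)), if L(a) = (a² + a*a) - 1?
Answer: -99/7 + √2 ≈ -12.729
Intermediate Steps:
L(a) = -1 + 2*a² (L(a) = (a² + a²) - 1 = 2*a² - 1 = -1 + 2*a²)
t = 6/7 (t = -(-19/(-7) + (-1 + 2*(-2)²)/(-1))/5 = -(-19*(-⅐) + (-1 + 2*4)*(-1))/5 = -(19/7 + (-1 + 8)*(-1))/5 = -(19/7 + 7*(-1))/5 = -(19/7 - 7)/5 = -⅕*(-30/7) = 6/7 ≈ 0.85714)
t*(-13) + (-3*1 + √(3 - 1)) = (6/7)*(-13) + (-3*1 + √(3 - 1)) = -78/7 + (-3 + √2) = -99/7 + √2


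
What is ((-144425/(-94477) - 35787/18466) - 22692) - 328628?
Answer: -612917901008589/1744612282 ≈ -3.5132e+5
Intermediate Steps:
((-144425/(-94477) - 35787/18466) - 22692) - 328628 = ((-144425*(-1/94477) - 35787*1/18466) - 22692) - 328628 = ((144425/94477 - 35787/18466) - 22692) - 328628 = (-714096349/1744612282 - 22692) - 328628 = -39589455999493/1744612282 - 328628 = -612917901008589/1744612282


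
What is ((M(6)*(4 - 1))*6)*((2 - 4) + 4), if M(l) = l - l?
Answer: 0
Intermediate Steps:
M(l) = 0
((M(6)*(4 - 1))*6)*((2 - 4) + 4) = ((0*(4 - 1))*6)*((2 - 4) + 4) = ((0*3)*6)*(-2 + 4) = (0*6)*2 = 0*2 = 0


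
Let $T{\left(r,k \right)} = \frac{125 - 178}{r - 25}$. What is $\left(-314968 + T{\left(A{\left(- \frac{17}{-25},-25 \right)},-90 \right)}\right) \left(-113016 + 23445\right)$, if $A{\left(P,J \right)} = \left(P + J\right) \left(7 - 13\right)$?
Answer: $\frac{85284990836319}{3023} \approx 2.8212 \cdot 10^{10}$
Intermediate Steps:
$A{\left(P,J \right)} = - 6 J - 6 P$ ($A{\left(P,J \right)} = \left(J + P\right) \left(-6\right) = - 6 J - 6 P$)
$T{\left(r,k \right)} = - \frac{53}{-25 + r}$
$\left(-314968 + T{\left(A{\left(- \frac{17}{-25},-25 \right)},-90 \right)}\right) \left(-113016 + 23445\right) = \left(-314968 - \frac{53}{-25 - \left(-150 + 6 \left(- \frac{17}{-25}\right)\right)}\right) \left(-113016 + 23445\right) = \left(-314968 - \frac{53}{-25 + \left(150 - 6 \left(\left(-17\right) \left(- \frac{1}{25}\right)\right)\right)}\right) \left(-89571\right) = \left(-314968 - \frac{53}{-25 + \left(150 - \frac{102}{25}\right)}\right) \left(-89571\right) = \left(-314968 - \frac{53}{-25 + \frac{3648}{25}}\right) \left(-89571\right) = \left(-314968 - \frac{53}{\frac{3023}{25}}\right) \left(-89571\right) = \left(-314968 - \frac{1325}{3023}\right) \left(-89571\right) = \left(- \frac{952149589}{3023}\right) \left(-89571\right) = \frac{85284990836319}{3023}$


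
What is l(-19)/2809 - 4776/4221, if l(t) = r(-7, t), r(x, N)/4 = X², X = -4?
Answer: -4381880/3952263 ≈ -1.1087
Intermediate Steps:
r(x, N) = 64 (r(x, N) = 4*(-4)² = 4*16 = 64)
l(t) = 64
l(-19)/2809 - 4776/4221 = 64/2809 - 4776/4221 = 64*(1/2809) - 4776*1/4221 = 64/2809 - 1592/1407 = -4381880/3952263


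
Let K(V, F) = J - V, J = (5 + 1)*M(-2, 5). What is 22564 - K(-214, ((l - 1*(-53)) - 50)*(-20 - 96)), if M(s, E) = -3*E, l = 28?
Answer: 22440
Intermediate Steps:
J = -90 (J = (5 + 1)*(-3*5) = 6*(-15) = -90)
K(V, F) = -90 - V
22564 - K(-214, ((l - 1*(-53)) - 50)*(-20 - 96)) = 22564 - (-90 - 1*(-214)) = 22564 - (-90 + 214) = 22564 - 1*124 = 22564 - 124 = 22440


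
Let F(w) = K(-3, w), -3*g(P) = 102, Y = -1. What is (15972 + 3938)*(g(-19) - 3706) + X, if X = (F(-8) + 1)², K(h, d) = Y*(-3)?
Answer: -74463384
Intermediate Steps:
K(h, d) = 3 (K(h, d) = -1*(-3) = 3)
g(P) = -34 (g(P) = -⅓*102 = -34)
F(w) = 3
X = 16 (X = (3 + 1)² = 4² = 16)
(15972 + 3938)*(g(-19) - 3706) + X = (15972 + 3938)*(-34 - 3706) + 16 = 19910*(-3740) + 16 = -74463400 + 16 = -74463384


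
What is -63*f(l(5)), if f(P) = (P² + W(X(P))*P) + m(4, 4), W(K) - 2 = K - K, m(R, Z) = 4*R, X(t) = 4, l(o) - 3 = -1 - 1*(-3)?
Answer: -3213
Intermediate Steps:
l(o) = 5 (l(o) = 3 + (-1 - 1*(-3)) = 3 + (-1 + 3) = 3 + 2 = 5)
W(K) = 2 (W(K) = 2 + (K - K) = 2 + 0 = 2)
f(P) = 16 + P² + 2*P (f(P) = (P² + 2*P) + 4*4 = (P² + 2*P) + 16 = 16 + P² + 2*P)
-63*f(l(5)) = -63*(16 + 5² + 2*5) = -63*(16 + 25 + 10) = -63*51 = -3213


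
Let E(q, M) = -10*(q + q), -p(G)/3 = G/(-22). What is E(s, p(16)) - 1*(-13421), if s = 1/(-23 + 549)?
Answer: 3529713/263 ≈ 13421.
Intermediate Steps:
p(G) = 3*G/22 (p(G) = -3*G/(-22) = -3*G*(-1)/22 = -(-3)*G/22 = 3*G/22)
s = 1/526 ≈ 0.0019011
E(q, M) = -20*q
E(s, p(16)) - 1*(-13421) = -20*1/526 - 1*(-13421) = -10/263 + 13421 = 3529713/263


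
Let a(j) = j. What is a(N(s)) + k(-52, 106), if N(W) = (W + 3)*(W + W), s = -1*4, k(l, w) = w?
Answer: 114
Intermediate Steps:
s = -4
N(W) = 2*W*(3 + W) (N(W) = (3 + W)*(2*W) = 2*W*(3 + W))
a(N(s)) + k(-52, 106) = 2*(-4)*(3 - 4) + 106 = 2*(-4)*(-1) + 106 = 8 + 106 = 114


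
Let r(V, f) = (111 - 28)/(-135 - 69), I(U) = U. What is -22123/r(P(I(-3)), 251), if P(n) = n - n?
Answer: 4513092/83 ≈ 54375.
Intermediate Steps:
P(n) = 0
r(V, f) = -83/204 (r(V, f) = 83/(-204) = 83*(-1/204) = -83/204)
-22123/r(P(I(-3)), 251) = -22123/(-83/204) = -22123*(-204/83) = 4513092/83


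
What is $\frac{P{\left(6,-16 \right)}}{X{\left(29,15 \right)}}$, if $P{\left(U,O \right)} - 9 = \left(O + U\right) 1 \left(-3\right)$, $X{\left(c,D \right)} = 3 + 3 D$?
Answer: $\frac{13}{16} \approx 0.8125$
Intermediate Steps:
$P{\left(U,O \right)} = 9 - 3 O - 3 U$ ($P{\left(U,O \right)} = 9 + \left(O + U\right) 1 \left(-3\right) = 9 + \left(O + U\right) \left(-3\right) = 9 - \left(3 O + 3 U\right) = 9 - 3 O - 3 U$)
$\frac{P{\left(6,-16 \right)}}{X{\left(29,15 \right)}} = \frac{9 - -48 - 18}{3 + 3 \cdot 15} = \frac{9 + 48 - 18}{3 + 45} = \frac{39}{48} = 39 \cdot \frac{1}{48} = \frac{13}{16}$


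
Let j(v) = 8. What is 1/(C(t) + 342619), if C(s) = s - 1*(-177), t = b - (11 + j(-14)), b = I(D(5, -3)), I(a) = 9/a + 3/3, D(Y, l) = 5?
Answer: 5/1713899 ≈ 2.9173e-6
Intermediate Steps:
I(a) = 1 + 9/a (I(a) = 9/a + 3*(1/3) = 9/a + 1 = 1 + 9/a)
b = 14/5 (b = (9 + 5)/5 = (1/5)*14 = 14/5 ≈ 2.8000)
t = -81/5 (t = 14/5 - (11 + 8) = 14/5 - 1*19 = 14/5 - 19 = -81/5 ≈ -16.200)
C(s) = 177 + s (C(s) = s + 177 = 177 + s)
1/(C(t) + 342619) = 1/((177 - 81/5) + 342619) = 1/(804/5 + 342619) = 1/(1713899/5) = 5/1713899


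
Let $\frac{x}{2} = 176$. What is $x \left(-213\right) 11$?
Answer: $-824736$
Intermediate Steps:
$x = 352$ ($x = 2 \cdot 176 = 352$)
$x \left(-213\right) 11 = 352 \left(-213\right) 11 = \left(-74976\right) 11 = -824736$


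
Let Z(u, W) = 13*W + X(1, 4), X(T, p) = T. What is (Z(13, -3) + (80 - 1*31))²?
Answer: 121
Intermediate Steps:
Z(u, W) = 1 + 13*W (Z(u, W) = 13*W + 1 = 1 + 13*W)
(Z(13, -3) + (80 - 1*31))² = ((1 + 13*(-3)) + (80 - 1*31))² = ((1 - 39) + (80 - 31))² = (-38 + 49)² = 11² = 121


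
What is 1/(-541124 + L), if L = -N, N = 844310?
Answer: -1/1385434 ≈ -7.2180e-7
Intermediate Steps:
L = -844310 (L = -1*844310 = -844310)
1/(-541124 + L) = 1/(-541124 - 844310) = 1/(-1385434) = -1/1385434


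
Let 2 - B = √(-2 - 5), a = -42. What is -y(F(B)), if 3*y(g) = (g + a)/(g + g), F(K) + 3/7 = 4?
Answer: 269/150 ≈ 1.7933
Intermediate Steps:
B = 2 - I*√7 (B = 2 - √(-2 - 5) = 2 - √(-7) = 2 - I*√7 ≈ 2.0 - 2.6458*I)
F(K) = 25/7 (F(K) = -3/7 + 4 = 25/7)
y(g) = (-42 + g)/(6*g) (y(g) = ((g - 42)/(g + g))/3 = ((-42 + g)/((2*g)))/3 = ((-42 + g)*(1/(2*g)))/3 = ((-42 + g)/(2*g))/3 = (-42 + g)/(6*g))
-y(F(B)) = -(-42 + 25/7)/(6*25/7) = -7*(-269)/(6*25*7) = -1*(-269/150) = 269/150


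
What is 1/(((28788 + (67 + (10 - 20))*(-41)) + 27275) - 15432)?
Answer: 1/38294 ≈ 2.6114e-5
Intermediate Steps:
1/(((28788 + (67 + (10 - 20))*(-41)) + 27275) - 15432) = 1/(((28788 + (67 - 10)*(-41)) + 27275) - 15432) = 1/(((28788 + 57*(-41)) + 27275) - 15432) = 1/(((28788 - 2337) + 27275) - 15432) = 1/((26451 + 27275) - 15432) = 1/(53726 - 15432) = 1/38294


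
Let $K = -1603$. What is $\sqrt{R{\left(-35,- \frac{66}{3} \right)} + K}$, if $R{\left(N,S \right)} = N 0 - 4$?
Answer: $i \sqrt{1607} \approx 40.087 i$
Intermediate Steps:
$R{\left(N,S \right)} = -4$ ($R{\left(N,S \right)} = 0 - 4 = -4$)
$\sqrt{R{\left(-35,- \frac{66}{3} \right)} + K} = \sqrt{-4 - 1603} = \sqrt{-1607} = i \sqrt{1607}$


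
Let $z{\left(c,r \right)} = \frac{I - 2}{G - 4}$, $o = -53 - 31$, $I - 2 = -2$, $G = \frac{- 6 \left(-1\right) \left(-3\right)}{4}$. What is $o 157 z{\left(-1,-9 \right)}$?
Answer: $- \frac{52752}{17} \approx -3103.1$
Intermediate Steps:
$G = - \frac{9}{2}$ ($G = \left(-1\right) \left(-6\right) \left(-3\right) \frac{1}{4} = 6 \left(-3\right) \frac{1}{4} = \left(-18\right) \frac{1}{4} = - \frac{9}{2} \approx -4.5$)
$I = 0$ ($I = 2 - 2 = 0$)
$o = -84$ ($o = -53 - 31 = -84$)
$z{\left(c,r \right)} = \frac{4}{17}$ ($z{\left(c,r \right)} = \frac{0 - 2}{- \frac{9}{2} - 4} = - \frac{2}{- \frac{17}{2}} = \left(-2\right) \left(- \frac{2}{17}\right) = \frac{4}{17}$)
$o 157 z{\left(-1,-9 \right)} = \left(-84\right) 157 \cdot \frac{4}{17} = \left(-13188\right) \frac{4}{17} = - \frac{52752}{17}$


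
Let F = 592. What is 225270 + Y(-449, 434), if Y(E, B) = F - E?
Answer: 226311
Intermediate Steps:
Y(E, B) = 592 - E
225270 + Y(-449, 434) = 225270 + (592 - 1*(-449)) = 225270 + (592 + 449) = 225270 + 1041 = 226311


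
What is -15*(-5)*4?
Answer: 300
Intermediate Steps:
-15*(-5)*4 = 75*4 = 300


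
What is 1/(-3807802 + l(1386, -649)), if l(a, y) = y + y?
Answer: -1/3809100 ≈ -2.6253e-7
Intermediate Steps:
l(a, y) = 2*y
1/(-3807802 + l(1386, -649)) = 1/(-3807802 + 2*(-649)) = 1/(-3807802 - 1298) = 1/(-3809100) = -1/3809100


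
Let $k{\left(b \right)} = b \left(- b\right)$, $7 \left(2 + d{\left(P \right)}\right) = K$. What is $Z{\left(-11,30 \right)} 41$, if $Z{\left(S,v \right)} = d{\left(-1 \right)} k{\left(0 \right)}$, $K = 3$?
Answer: $0$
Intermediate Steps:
$d{\left(P \right)} = - \frac{11}{7}$ ($d{\left(P \right)} = -2 + \frac{1}{7} \cdot 3 = -2 + \frac{3}{7} = - \frac{11}{7}$)
$k{\left(b \right)} = - b^{2}$
$Z{\left(S,v \right)} = 0$ ($Z{\left(S,v \right)} = - \frac{11 \left(- 0^{2}\right)}{7} = - \frac{11 \left(\left(-1\right) 0\right)}{7} = \left(- \frac{11}{7}\right) 0 = 0$)
$Z{\left(-11,30 \right)} 41 = 0 \cdot 41 = 0$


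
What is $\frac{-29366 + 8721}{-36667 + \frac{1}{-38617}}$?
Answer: $\frac{159449593}{283193908} \approx 0.56304$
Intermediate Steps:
$\frac{-29366 + 8721}{-36667 + \frac{1}{-38617}} = - \frac{20645}{-36667 - \frac{1}{38617}} = - \frac{20645}{- \frac{1415969540}{38617}} = \left(-20645\right) \left(- \frac{38617}{1415969540}\right) = \frac{159449593}{283193908}$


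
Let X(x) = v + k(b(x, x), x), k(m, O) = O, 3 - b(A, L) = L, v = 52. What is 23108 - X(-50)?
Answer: 23106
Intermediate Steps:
b(A, L) = 3 - L
X(x) = 52 + x
23108 - X(-50) = 23108 - (52 - 50) = 23108 - 1*2 = 23108 - 2 = 23106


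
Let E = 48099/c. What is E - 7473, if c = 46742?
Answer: -349254867/46742 ≈ -7472.0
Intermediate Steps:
E = 48099/46742 ≈ 1.0290
E - 7473 = 48099/46742 - 7473 = -349254867/46742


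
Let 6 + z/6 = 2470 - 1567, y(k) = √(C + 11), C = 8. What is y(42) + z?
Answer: 5382 + √19 ≈ 5386.4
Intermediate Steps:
y(k) = √19 (y(k) = √(8 + 11) = √19)
z = 5382 (z = -36 + 6*(2470 - 1567) = -36 + 6*903 = -36 + 5418 = 5382)
y(42) + z = √19 + 5382 = 5382 + √19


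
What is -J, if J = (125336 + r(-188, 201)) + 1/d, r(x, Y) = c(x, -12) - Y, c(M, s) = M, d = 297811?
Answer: -37210591018/297811 ≈ -1.2495e+5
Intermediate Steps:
r(x, Y) = x - Y
J = 37210591018/297811 (J = (125336 + (-188 - 1*201)) + 1/297811 = (125336 + (-188 - 201)) + 1/297811 = (125336 - 389) + 1/297811 = 124947 + 1/297811 = 37210591018/297811 ≈ 1.2495e+5)
-J = -1*37210591018/297811 = -37210591018/297811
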